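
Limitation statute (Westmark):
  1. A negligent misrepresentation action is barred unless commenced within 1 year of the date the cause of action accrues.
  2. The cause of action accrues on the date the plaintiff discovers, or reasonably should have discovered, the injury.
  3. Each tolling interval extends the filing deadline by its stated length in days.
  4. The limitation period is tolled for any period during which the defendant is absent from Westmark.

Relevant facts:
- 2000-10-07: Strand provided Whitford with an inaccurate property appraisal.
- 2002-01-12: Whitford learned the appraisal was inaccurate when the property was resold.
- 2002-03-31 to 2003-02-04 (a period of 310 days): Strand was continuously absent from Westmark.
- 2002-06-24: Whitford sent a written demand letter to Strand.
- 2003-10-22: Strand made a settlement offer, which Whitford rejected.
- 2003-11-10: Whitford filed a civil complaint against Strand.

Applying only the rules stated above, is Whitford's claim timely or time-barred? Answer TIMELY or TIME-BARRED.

TIMELY

The claim did not accrue until Whitford discovered the injury on 2002-01-12; the 2000-10-07 act date does not start the clock under the stated rule.
1 year from 2002-01-12 is 2003-01-12.
Because the defendant's absence from the jurisdiction ran from 2002-03-31 to 2003-02-04, the deadline is extended by 310 days to 2003-11-18.
The other events in the timeline have no effect on the limitation period under the stated rules.
Whitford filed on 2003-11-10, before the 2003-11-18 deadline, so the action is timely.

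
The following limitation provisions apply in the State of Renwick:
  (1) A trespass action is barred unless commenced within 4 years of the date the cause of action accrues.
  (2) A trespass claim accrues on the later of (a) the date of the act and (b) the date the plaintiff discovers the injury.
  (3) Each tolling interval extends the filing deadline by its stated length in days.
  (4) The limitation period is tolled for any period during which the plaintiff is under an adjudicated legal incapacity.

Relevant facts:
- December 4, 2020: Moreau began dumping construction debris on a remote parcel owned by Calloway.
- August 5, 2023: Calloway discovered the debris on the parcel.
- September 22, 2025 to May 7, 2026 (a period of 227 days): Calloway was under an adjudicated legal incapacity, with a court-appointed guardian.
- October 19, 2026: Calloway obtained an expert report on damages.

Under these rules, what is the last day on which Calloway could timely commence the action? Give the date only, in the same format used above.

March 19, 2028

Taking the later of the act (December 4, 2020) and discovery (August 5, 2023), the claim accrued on August 5, 2023.
4 years from August 5, 2023 is August 5, 2027.
Because the plaintiff's legal incapacity ran from September 22, 2025 to May 7, 2026, the deadline is extended by 227 days to March 19, 2028.
The other events in the timeline have no effect on the limitation period under the stated rules.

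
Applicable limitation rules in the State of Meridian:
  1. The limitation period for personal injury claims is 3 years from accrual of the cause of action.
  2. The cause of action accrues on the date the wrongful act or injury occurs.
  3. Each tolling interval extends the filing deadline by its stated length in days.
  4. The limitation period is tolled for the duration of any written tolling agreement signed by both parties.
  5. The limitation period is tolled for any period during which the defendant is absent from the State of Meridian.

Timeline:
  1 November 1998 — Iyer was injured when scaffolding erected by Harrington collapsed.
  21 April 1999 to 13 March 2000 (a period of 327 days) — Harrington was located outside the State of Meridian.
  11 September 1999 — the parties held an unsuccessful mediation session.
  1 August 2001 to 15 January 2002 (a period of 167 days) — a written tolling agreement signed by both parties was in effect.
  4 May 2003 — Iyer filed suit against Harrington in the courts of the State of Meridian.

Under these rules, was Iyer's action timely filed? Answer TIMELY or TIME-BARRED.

The limitation period began to run on 1 November 1998.
The untolled deadline — 3 years after 1 November 1998 — is 1 November 2001.
Because the defendant's absence from the jurisdiction ran from 21 April 1999 to 13 March 2000, the deadline is extended by 327 days to 24 September 2002.
Because the written tolling agreement ran from 1 August 2001 to 15 January 2002, the deadline is extended by 167 days to 10 March 2003.
None of the other events listed affects the running of the period under the stated rules.
Filing on 4 May 2003 missed the 10 March 2003 deadline — the action is time-barred.

TIME-BARRED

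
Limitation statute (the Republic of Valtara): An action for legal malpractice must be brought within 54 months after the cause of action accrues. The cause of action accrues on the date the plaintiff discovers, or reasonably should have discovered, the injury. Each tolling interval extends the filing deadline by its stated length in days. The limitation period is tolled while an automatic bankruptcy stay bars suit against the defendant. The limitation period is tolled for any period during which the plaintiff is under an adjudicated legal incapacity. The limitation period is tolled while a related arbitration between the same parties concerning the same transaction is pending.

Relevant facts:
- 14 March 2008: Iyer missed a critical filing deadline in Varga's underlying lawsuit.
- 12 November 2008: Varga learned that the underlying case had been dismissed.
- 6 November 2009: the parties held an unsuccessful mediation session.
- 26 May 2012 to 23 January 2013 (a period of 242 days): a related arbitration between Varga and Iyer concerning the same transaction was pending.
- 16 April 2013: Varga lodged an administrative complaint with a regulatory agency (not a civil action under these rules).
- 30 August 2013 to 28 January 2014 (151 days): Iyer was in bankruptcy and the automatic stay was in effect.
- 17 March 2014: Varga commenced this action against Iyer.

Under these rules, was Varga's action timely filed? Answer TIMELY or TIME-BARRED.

Under the discovery rule, the claim accrued on 12 November 2008, when Varga discovered the injury — not on the 14 March 2008 date of the underlying act.
54 months from 12 November 2008 is 12 May 2013.
The period was tolled for 242 days by the pending related arbitration (26 May 2012 to 23 January 2013), pushing the deadline to 9 January 2014.
The automatic bankruptcy stay from 30 August 2013 to 28 January 2014 tolled the period for 151 days, extending the deadline to 9 June 2014.
Nothing else in the chronology tolls or restarts the period.
Filing on 17 March 2014 beat the 9 June 2014 deadline — the action is timely.

TIMELY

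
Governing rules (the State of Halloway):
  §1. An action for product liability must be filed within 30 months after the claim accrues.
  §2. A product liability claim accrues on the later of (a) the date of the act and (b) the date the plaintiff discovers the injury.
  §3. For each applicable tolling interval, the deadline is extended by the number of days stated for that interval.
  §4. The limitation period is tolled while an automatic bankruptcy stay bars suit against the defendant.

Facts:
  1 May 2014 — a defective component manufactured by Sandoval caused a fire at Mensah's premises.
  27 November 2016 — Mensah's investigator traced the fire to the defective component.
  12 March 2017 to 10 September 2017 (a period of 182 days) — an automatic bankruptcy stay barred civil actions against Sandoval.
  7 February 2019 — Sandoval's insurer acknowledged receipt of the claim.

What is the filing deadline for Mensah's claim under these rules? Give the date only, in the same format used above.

25 November 2019

The claim accrued on 27 November 2016 — the later of the 1 May 2014 act and the 27 November 2016 discovery.
The untolled deadline — 30 months after 27 November 2016 — is 27 May 2019.
The period was tolled for 182 days by the automatic bankruptcy stay (12 March 2017 to 10 September 2017), pushing the deadline to 25 November 2019.
The other events in the timeline have no effect on the limitation period under the stated rules.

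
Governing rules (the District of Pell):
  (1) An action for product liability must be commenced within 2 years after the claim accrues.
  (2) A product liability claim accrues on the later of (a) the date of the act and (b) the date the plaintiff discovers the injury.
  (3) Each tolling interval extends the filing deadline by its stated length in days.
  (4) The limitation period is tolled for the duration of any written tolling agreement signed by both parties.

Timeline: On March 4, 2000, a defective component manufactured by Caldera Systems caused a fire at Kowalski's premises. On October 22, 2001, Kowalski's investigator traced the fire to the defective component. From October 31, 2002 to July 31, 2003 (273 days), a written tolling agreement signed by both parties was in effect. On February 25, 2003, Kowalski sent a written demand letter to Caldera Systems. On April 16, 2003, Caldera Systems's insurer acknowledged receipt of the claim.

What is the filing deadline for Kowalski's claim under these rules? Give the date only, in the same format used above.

Taking the later of the act (March 4, 2000) and discovery (October 22, 2001), the claim accrued on October 22, 2001.
2 years from October 22, 2001 is October 22, 2003.
Because the written tolling agreement ran from October 31, 2002 to July 31, 2003, the deadline is extended by 273 days to July 21, 2004.
Nothing else in the chronology tolls or restarts the period.

July 21, 2004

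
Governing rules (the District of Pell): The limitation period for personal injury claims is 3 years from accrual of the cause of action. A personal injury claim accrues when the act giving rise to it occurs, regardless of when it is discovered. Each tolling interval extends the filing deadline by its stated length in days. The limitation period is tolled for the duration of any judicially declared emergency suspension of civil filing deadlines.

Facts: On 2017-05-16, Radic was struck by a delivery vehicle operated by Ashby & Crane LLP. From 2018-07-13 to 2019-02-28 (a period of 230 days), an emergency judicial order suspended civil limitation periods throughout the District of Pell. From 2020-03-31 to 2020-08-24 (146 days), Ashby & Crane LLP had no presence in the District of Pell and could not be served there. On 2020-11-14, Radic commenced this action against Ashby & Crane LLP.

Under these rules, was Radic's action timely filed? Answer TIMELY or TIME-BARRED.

TIMELY

The limitation period began to run on 2017-05-16.
Adding the 3 years base period to 2017-05-16 gives a deadline of 2020-05-16, before any tolling.
Because the emergency suspension of filing deadlines ran from 2018-07-13 to 2019-02-28, the deadline is extended by 230 days to 2021-01-01.
No stated provision tolls the period for the defendant's absence, so the interval from 2020-03-31 to 2020-08-24 has no effect on the deadline.
Radic filed on 2020-11-14, before the 2021-01-01 deadline, so the action is timely.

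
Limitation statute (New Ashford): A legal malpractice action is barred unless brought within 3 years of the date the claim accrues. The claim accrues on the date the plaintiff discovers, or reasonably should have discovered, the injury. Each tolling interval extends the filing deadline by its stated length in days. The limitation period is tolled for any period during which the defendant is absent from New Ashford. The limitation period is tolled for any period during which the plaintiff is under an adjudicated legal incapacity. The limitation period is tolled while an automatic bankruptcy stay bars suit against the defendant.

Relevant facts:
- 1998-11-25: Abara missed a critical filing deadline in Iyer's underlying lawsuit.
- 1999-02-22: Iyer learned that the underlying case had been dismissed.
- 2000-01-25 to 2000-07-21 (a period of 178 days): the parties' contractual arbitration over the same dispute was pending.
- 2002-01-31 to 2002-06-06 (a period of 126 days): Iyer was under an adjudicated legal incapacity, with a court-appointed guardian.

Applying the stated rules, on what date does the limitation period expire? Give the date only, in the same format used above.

Under the discovery rule, the claim accrued on 1999-02-22, when Iyer discovered the injury — not on the 1998-11-25 date of the underlying act.
The untolled deadline — 3 years after 1999-02-22 — is 2002-02-22.
The plaintiff's legal incapacity from 2002-01-31 to 2002-06-06 tolled the period for 126 days, extending the deadline to 2002-06-28.
Although a pending arbitration ran from 2000-01-25 to 2000-07-21, the stated rules do not make that a tolling event, so it is disregarded.

2002-06-28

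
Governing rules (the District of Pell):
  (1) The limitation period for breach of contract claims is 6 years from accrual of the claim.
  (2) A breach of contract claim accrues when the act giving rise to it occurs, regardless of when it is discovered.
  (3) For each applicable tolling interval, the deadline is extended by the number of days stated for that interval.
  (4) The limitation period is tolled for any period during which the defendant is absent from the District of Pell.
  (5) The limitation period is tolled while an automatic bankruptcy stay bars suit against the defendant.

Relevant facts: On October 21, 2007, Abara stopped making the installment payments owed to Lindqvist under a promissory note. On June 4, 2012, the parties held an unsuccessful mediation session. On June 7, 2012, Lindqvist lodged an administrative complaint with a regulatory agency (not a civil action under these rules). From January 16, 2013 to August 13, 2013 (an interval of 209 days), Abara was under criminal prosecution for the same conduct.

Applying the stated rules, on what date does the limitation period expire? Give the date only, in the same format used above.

October 21, 2013

The claim accrued on October 21, 2007, when the wrongful act occurred.
6 years from October 21, 2007 is October 21, 2013.
The pending criminal prosecution from January 16, 2013 to August 13, 2013 does not toll the period, because no stated rule makes a criminal prosecution a tolling event.
None of the other events listed affects the running of the period under the stated rules.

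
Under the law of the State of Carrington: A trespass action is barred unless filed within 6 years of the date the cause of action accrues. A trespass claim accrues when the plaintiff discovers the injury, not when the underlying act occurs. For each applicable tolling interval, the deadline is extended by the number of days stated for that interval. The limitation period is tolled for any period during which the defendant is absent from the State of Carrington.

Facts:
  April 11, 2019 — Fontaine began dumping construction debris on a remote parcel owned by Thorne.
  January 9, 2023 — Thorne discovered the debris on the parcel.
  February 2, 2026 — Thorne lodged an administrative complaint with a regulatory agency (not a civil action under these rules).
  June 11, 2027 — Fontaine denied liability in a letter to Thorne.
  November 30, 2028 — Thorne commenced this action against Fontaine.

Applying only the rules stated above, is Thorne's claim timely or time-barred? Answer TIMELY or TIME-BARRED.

Under the discovery rule, the claim accrued on January 9, 2023, when Thorne discovered the injury — not on the April 11, 2019 date of the underlying act.
The untolled deadline — 6 years after January 9, 2023 — is January 9, 2029.
Nothing else in the chronology tolls or restarts the period.
The November 30, 2028 filing precedes the January 9, 2029 deadline; the claim is timely.

TIMELY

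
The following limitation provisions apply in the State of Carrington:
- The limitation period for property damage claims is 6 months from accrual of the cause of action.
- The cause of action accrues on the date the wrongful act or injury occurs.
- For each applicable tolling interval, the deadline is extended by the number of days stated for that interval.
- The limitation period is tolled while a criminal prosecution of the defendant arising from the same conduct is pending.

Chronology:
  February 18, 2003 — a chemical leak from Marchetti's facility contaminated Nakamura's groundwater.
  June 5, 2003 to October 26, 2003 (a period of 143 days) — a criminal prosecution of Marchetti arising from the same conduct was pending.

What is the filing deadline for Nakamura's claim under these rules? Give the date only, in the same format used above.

The claim accrued on February 18, 2003, when the wrongful act occurred.
6 months from February 18, 2003 is August 18, 2003.
The period was tolled for 143 days by the pending criminal prosecution (June 5, 2003 to October 26, 2003), pushing the deadline to January 8, 2004.

January 8, 2004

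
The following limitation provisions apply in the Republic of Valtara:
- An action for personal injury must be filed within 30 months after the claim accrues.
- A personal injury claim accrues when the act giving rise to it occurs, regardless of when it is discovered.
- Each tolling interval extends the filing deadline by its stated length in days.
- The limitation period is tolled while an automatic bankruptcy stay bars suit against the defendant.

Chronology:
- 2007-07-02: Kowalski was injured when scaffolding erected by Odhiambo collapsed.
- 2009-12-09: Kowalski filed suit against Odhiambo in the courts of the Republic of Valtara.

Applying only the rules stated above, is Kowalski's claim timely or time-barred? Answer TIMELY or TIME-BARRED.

TIMELY

The claim accrued on 2007-07-02, the date of the act.
30 months from 2007-07-02 is 2010-01-02.
Kowalski filed on 2009-12-09, before the 2010-01-02 deadline, so the action is timely.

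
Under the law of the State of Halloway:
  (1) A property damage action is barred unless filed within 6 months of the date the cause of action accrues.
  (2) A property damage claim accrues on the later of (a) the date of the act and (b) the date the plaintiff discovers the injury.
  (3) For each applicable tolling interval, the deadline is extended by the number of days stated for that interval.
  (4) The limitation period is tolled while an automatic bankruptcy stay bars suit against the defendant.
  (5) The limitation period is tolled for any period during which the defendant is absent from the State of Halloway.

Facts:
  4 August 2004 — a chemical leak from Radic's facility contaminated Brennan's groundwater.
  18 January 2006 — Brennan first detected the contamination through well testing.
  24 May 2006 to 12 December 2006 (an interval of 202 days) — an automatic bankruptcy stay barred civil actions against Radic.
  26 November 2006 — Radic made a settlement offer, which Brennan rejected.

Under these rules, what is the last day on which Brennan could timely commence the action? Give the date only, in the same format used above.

5 February 2007

The claim accrued on 18 January 2006 — the later of the 4 August 2004 act and the 18 January 2006 discovery.
6 months from 18 January 2006 is 18 July 2006.
The period was tolled for 202 days by the automatic bankruptcy stay (24 May 2006 to 12 December 2006), pushing the deadline to 5 February 2007.
Nothing else in the chronology tolls or restarts the period.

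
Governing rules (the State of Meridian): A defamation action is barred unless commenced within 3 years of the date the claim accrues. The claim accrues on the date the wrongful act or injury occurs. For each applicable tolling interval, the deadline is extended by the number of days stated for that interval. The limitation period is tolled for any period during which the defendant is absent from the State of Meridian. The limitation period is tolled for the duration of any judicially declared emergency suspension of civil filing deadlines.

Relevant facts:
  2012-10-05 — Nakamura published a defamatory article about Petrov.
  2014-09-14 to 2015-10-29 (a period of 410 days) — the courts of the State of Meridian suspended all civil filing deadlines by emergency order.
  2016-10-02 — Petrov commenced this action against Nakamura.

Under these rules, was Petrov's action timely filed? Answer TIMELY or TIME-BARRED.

The claim accrued on 2012-10-05, the date of the act.
Adding the 3 years base period to 2012-10-05 gives a deadline of 2015-10-05, before any tolling.
The period was tolled for 410 days by the emergency suspension of filing deadlines (2014-09-14 to 2015-10-29), pushing the deadline to 2016-11-18.
Petrov filed on 2016-10-02, before the 2016-11-18 deadline, so the action is timely.

TIMELY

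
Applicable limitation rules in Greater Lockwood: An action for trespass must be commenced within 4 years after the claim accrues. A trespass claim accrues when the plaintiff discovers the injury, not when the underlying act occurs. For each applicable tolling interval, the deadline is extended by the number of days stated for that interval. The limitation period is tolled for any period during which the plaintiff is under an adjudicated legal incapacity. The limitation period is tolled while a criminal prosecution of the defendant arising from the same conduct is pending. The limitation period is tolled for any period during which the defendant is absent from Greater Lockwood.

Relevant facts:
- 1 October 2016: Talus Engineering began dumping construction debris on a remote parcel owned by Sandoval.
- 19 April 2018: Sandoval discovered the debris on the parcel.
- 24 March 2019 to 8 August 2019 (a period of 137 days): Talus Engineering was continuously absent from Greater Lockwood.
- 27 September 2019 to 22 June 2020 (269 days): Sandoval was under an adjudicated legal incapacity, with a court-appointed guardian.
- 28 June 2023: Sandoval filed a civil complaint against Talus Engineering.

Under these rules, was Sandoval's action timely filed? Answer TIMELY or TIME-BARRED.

TIME-BARRED

Accrual is tied to discovery, so the period began on 19 April 2018 rather than on 1 October 2016 when the act occurred.
The untolled deadline — 4 years after 19 April 2018 — is 19 April 2022.
Because the defendant's absence from the jurisdiction ran from 24 March 2019 to 8 August 2019, the deadline is extended by 137 days to 3 September 2022.
Because the plaintiff's legal incapacity ran from 27 September 2019 to 22 June 2020, the deadline is extended by 269 days to 30 May 2023.
Filing on 28 June 2023 missed the 30 May 2023 deadline — the action is time-barred.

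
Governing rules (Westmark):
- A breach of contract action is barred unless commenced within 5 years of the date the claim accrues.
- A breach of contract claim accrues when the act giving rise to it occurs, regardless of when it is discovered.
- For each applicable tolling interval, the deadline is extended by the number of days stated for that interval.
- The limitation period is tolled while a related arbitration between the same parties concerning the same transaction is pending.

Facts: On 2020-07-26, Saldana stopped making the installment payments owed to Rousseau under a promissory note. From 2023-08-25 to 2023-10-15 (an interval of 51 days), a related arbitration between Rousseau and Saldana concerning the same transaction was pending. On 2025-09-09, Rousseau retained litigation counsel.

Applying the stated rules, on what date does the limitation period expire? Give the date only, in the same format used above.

2025-09-15

The limitation period began to run on 2020-07-26.
Adding the 5 years base period to 2020-07-26 gives a deadline of 2025-07-26, before any tolling.
The pending related arbitration from 2023-08-25 to 2023-10-15 tolled the period for 51 days, extending the deadline to 2025-09-15.
None of the other events listed affects the running of the period under the stated rules.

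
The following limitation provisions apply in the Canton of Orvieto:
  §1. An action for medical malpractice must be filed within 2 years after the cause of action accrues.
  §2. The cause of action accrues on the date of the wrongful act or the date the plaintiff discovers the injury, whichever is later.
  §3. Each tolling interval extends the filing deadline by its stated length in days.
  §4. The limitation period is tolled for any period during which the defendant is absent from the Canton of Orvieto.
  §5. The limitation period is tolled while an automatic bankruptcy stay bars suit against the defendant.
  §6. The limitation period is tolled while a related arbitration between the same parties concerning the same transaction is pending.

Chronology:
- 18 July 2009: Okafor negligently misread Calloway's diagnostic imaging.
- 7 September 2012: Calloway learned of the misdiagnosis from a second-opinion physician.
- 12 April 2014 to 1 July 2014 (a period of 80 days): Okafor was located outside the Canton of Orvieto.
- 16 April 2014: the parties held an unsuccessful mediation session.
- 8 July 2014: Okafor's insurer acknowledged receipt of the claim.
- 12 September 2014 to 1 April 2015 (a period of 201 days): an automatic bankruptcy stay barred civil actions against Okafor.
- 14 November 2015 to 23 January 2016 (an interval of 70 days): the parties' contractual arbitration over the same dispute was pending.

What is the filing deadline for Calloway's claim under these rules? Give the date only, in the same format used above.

Because discovery on 7 September 2012 post-dates the 18 July 2009 act, accrual under the later-of rule falls on 7 September 2012.
2 years from 7 September 2012 is 7 September 2014.
The defendant's absence from the jurisdiction from 12 April 2014 to 1 July 2014 tolled the period for 80 days, extending the deadline to 26 November 2014.
The automatic bankruptcy stay from 12 September 2014 to 1 April 2015 tolled the period for 201 days, extending the deadline to 15 June 2015.
By the time the pending related arbitration began on 14 November 2015, the limitation period had already expired on 15 June 2015; that interval cannot revive it.
Nothing else in the chronology tolls or restarts the period.

15 June 2015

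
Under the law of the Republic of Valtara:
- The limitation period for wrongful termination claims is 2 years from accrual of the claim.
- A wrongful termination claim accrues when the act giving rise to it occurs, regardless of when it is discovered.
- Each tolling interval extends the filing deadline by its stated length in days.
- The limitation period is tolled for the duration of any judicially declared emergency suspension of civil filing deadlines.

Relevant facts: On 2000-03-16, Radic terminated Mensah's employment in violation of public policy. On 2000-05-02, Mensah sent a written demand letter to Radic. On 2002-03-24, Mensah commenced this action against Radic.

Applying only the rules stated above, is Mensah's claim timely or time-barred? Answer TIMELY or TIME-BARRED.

TIME-BARRED

The claim accrued on 2000-03-16, the date of the act.
Adding the 2 years base period to 2000-03-16 gives a deadline of 2002-03-16, before any tolling.
Nothing else in the chronology tolls or restarts the period.
Filing on 2002-03-24 missed the 2002-03-16 deadline — the action is time-barred.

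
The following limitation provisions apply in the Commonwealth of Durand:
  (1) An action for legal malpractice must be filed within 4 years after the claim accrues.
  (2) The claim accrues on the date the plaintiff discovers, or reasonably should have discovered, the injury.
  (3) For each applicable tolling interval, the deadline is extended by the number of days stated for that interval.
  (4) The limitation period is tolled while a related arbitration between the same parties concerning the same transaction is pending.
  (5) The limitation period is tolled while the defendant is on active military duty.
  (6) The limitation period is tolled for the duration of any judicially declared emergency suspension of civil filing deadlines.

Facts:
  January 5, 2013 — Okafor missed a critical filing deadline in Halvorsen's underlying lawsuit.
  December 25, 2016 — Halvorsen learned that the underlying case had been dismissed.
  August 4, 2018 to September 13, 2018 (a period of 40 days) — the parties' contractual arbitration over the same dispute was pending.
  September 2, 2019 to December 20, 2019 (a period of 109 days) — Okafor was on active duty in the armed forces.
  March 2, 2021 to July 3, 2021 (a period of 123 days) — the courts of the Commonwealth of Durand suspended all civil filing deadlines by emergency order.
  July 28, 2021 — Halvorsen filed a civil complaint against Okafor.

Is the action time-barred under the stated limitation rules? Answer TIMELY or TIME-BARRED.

Accrual is tied to discovery, so the period began on December 25, 2016 rather than on January 5, 2013 when the act occurred.
The untolled deadline — 4 years after December 25, 2016 — is December 25, 2020.
Because the pending related arbitration ran from August 4, 2018 to September 13, 2018, the deadline is extended by 40 days to February 3, 2021.
The defendant's active military service from September 2, 2019 to December 20, 2019 tolled the period for 109 days, extending the deadline to May 23, 2021.
The emergency suspension of filing deadlines from March 2, 2021 to July 3, 2021 tolled the period for 123 days, extending the deadline to September 23, 2021.
Halvorsen filed on July 28, 2021, before the September 23, 2021 deadline, so the action is timely.

TIMELY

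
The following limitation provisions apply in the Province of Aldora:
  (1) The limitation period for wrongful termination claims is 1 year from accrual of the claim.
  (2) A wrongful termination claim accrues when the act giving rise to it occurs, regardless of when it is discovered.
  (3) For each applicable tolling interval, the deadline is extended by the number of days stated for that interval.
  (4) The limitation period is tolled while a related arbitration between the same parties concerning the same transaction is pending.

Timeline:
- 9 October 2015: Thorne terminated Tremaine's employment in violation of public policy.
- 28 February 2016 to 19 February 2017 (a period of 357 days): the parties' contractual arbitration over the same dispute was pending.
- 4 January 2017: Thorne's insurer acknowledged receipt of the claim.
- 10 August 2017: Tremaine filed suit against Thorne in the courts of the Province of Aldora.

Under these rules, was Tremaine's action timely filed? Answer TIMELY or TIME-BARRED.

TIMELY

The claim accrued on 9 October 2015, when the wrongful act occurred.
The untolled deadline — 1 year after 9 October 2015 — is 9 October 2016.
The pending related arbitration from 28 February 2016 to 19 February 2017 tolled the period for 357 days, extending the deadline to 1 October 2017.
Nothing else in the chronology tolls or restarts the period.
Tremaine filed on 10 August 2017, before the 1 October 2017 deadline, so the action is timely.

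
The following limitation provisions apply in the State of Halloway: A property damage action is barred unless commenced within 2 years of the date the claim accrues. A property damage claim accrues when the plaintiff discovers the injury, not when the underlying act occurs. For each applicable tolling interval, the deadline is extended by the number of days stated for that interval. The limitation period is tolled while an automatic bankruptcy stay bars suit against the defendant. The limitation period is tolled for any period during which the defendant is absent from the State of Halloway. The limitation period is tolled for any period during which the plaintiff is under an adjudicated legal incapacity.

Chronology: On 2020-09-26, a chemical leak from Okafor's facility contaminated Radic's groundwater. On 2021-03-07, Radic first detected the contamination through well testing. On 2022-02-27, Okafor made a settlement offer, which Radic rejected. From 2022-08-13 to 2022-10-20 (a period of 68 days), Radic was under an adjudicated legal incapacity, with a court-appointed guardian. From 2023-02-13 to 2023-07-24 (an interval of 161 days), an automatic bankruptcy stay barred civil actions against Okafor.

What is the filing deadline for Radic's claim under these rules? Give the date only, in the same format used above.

2023-10-22

The claim did not accrue until Radic discovered the injury on 2021-03-07; the 2020-09-26 act date does not start the clock under the stated rule.
Adding the 2 years base period to 2021-03-07 gives a deadline of 2023-03-07, before any tolling.
Because the plaintiff's legal incapacity ran from 2022-08-13 to 2022-10-20, the deadline is extended by 68 days to 2023-05-14.
The automatic bankruptcy stay from 2023-02-13 to 2023-07-24 tolled the period for 161 days, extending the deadline to 2023-10-22.
The other events in the timeline have no effect on the limitation period under the stated rules.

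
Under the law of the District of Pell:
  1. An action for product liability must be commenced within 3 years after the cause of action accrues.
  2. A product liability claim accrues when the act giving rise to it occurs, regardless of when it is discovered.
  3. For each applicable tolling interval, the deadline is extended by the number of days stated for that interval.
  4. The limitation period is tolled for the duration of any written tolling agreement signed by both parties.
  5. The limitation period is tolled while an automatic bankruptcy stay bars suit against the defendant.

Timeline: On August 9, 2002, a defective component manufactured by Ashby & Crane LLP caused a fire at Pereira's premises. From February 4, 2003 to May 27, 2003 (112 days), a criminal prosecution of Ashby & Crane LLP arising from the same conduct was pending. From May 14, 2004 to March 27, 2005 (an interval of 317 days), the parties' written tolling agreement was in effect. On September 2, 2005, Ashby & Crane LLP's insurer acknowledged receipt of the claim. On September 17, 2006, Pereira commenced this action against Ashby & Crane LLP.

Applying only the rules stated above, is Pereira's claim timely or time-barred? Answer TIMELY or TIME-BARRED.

The cause of action accrued on August 9, 2002, the date of the act.
Adding the 3 years base period to August 9, 2002 gives a deadline of August 9, 2005, before any tolling.
The period was tolled for 317 days by the written tolling agreement (May 14, 2004 to March 27, 2005), pushing the deadline to June 22, 2006.
Although a criminal prosecution ran from February 4, 2003 to May 27, 2003, the stated rules do not make that a tolling event, so it is disregarded.
The other events in the timeline have no effect on the limitation period under the stated rules.
Filing on September 17, 2006 missed the June 22, 2006 deadline — the action is time-barred.

TIME-BARRED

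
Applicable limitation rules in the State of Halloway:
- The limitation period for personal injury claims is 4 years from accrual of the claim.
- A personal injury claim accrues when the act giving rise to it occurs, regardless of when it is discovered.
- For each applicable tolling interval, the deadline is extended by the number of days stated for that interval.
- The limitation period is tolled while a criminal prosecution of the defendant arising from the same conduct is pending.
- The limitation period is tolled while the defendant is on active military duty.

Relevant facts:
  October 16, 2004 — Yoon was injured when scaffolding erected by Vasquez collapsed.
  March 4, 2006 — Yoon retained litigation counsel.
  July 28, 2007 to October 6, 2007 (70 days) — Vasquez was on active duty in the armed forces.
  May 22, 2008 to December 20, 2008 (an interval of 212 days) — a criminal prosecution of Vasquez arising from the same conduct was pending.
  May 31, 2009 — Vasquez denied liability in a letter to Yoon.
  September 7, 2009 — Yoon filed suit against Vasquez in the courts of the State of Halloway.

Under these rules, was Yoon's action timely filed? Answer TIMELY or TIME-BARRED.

The claim accrued on October 16, 2004, the date of the act.
4 years from October 16, 2004 is October 16, 2008.
Because the defendant's active military service ran from July 28, 2007 to October 6, 2007, the deadline is extended by 70 days to December 25, 2008.
The period was tolled for 212 days by the pending criminal prosecution (May 22, 2008 to December 20, 2008), pushing the deadline to July 25, 2009.
None of the other events listed affects the running of the period under the stated rules.
Filing on September 7, 2009 missed the July 25, 2009 deadline — the action is time-barred.

TIME-BARRED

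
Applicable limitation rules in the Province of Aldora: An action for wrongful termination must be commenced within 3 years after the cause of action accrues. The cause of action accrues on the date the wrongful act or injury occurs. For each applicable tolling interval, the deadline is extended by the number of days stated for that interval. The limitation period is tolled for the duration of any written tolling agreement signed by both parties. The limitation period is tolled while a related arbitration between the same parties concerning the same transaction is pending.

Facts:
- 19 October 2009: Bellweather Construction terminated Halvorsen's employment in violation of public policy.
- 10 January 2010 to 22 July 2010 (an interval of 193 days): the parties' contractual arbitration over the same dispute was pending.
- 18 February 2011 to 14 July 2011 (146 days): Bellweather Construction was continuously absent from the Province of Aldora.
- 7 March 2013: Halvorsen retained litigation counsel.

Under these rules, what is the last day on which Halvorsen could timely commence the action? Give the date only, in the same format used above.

The limitation period began to run on 19 October 2009.
The untolled deadline — 3 years after 19 October 2009 — is 19 October 2012.
The period was tolled for 193 days by the pending related arbitration (10 January 2010 to 22 July 2010), pushing the deadline to 30 April 2013.
No stated provision tolls the period for the defendant's absence, so the interval from 18 February 2011 to 14 July 2011 has no effect on the deadline.
Nothing else in the chronology tolls or restarts the period.

30 April 2013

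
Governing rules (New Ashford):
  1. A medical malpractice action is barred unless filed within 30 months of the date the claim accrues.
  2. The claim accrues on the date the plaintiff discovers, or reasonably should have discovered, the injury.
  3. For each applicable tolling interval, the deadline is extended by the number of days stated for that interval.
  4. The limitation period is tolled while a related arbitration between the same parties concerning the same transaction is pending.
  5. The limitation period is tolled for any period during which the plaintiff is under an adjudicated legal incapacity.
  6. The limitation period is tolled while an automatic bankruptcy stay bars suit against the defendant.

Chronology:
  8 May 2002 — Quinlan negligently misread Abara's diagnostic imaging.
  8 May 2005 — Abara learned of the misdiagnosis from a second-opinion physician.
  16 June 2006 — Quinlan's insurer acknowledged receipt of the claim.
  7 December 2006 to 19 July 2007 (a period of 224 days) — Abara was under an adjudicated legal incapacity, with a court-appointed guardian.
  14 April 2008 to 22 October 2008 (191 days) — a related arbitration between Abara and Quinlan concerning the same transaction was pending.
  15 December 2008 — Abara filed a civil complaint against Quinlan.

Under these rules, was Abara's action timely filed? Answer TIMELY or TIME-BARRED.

The claim did not accrue until Abara discovered the injury on 8 May 2005; the 8 May 2002 act date does not start the clock under the stated rule.
30 months from 8 May 2005 is 8 November 2007.
Because the plaintiff's legal incapacity ran from 7 December 2006 to 19 July 2007, the deadline is extended by 224 days to 19 June 2008.
The pending related arbitration from 14 April 2008 to 22 October 2008 tolled the period for 191 days, extending the deadline to 27 December 2008.
Nothing else in the chronology tolls or restarts the period.
Filing on 15 December 2008 beat the 27 December 2008 deadline — the action is timely.

TIMELY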